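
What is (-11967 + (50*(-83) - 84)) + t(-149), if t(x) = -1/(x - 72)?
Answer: -3580420/221 ≈ -16201.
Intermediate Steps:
t(x) = -1/(-72 + x)
(-11967 + (50*(-83) - 84)) + t(-149) = (-11967 + (50*(-83) - 84)) - 1/(-72 - 149) = (-11967 + (-4150 - 84)) - 1/(-221) = (-11967 - 4234) - 1*(-1/221) = -16201 + 1/221 = -3580420/221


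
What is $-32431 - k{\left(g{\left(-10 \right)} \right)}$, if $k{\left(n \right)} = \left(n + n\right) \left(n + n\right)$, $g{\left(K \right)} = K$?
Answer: $-32831$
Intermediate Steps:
$k{\left(n \right)} = 4 n^{2}$ ($k{\left(n \right)} = 2 n 2 n = 4 n^{2}$)
$-32431 - k{\left(g{\left(-10 \right)} \right)} = -32431 - 4 \left(-10\right)^{2} = -32431 - 4 \cdot 100 = -32431 - 400 = -32831$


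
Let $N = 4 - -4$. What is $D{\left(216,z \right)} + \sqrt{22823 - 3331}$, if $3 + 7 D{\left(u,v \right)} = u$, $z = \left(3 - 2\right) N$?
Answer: $\frac{213}{7} + 2 \sqrt{4873} \approx 170.04$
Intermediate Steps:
$N = 8$ ($N = 4 + 4 = 8$)
$z = 8$ ($z = \left(3 - 2\right) 8 = 1 \cdot 8 = 8$)
$D{\left(u,v \right)} = - \frac{3}{7} + \frac{u}{7}$
$D{\left(216,z \right)} + \sqrt{22823 - 3331} = \left(- \frac{3}{7} + \frac{1}{7} \cdot 216\right) + \sqrt{22823 - 3331} = \left(- \frac{3}{7} + \frac{216}{7}\right) + \sqrt{19492} = \frac{213}{7} + 2 \sqrt{4873}$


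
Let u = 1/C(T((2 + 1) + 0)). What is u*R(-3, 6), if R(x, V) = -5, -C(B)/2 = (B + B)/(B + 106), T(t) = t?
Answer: 545/12 ≈ 45.417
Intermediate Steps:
C(B) = -4*B/(106 + B) (C(B) = -2*(B + B)/(B + 106) = -2*2*B/(106 + B) = -4*B/(106 + B))
u = -109/12 (u = 1/(-4*((2 + 1) + 0)/(106 + ((2 + 1) + 0))) = 1/(-4*(3 + 0)/(106 + (3 + 0))) = 1/(-4*3/(106 + 3)) = 1/(-4*3/109) = 1/(-4*3*1/109) = 1/(-12/109) = -109/12 ≈ -9.0833)
u*R(-3, 6) = -109/12*(-5) = 545/12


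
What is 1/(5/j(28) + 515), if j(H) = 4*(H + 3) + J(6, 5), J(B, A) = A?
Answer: 129/66440 ≈ 0.0019416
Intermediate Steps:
j(H) = 17 + 4*H (j(H) = 4*(H + 3) + 5 = 4*(3 + H) + 5 = (12 + 4*H) + 5 = 17 + 4*H)
1/(5/j(28) + 515) = 1/(5/(17 + 4*28) + 515) = 1/(5/(17 + 112) + 515) = 1/(5/129 + 515) = 1/(66440/129) = 129/66440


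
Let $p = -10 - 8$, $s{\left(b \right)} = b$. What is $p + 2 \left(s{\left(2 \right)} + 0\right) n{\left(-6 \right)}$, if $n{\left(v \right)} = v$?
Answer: $-42$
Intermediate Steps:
$p = -18$
$p + 2 \left(s{\left(2 \right)} + 0\right) n{\left(-6 \right)} = -18 + 2 \left(2 + 0\right) \left(-6\right) = -18 + 2 \cdot 2 \left(-6\right) = -18 + 4 \left(-6\right) = -18 - 24 = -42$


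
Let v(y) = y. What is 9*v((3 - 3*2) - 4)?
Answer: -63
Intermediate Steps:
9*v((3 - 3*2) - 4) = 9*((3 - 3*2) - 4) = 9*((3 - 6) - 4) = 9*(-3 - 4) = 9*(-7) = -63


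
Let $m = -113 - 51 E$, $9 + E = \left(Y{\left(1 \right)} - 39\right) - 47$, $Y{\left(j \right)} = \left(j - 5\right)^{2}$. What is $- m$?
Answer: $-3916$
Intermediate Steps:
$Y{\left(j \right)} = \left(-5 + j\right)^{2}$
$E = -79$ ($E = -9 - \left(86 - \left(-5 + 1\right)^{2}\right) = -9 - \left(86 - 16\right) = -9 + \left(\left(16 - 39\right) - 47\right) = -9 - 70 = -79$)
$m = 3916$ ($m = -113 - -4029 = -113 + 4029 = 3916$)
$- m = \left(-1\right) 3916 = -3916$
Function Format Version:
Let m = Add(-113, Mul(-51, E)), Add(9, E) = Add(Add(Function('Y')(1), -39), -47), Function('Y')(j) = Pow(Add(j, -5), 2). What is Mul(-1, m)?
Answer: -3916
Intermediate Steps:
Function('Y')(j) = Pow(Add(-5, j), 2)
E = -79 (E = Add(-9, Add(Add(Pow(Add(-5, 1), 2), -39), -47)) = Add(-9, Add(Add(Pow(-4, 2), -39), -47)) = Add(-9, Add(Add(16, -39), -47)) = Add(-9, Add(-23, -47)) = Add(-9, -70) = -79)
m = 3916 (m = Add(-113, Mul(-51, -79)) = Add(-113, 4029) = 3916)
Mul(-1, m) = Mul(-1, 3916) = -3916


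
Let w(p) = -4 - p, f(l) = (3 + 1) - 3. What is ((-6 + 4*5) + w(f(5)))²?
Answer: 81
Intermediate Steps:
f(l) = 1 (f(l) = 4 - 3 = 1)
((-6 + 4*5) + w(f(5)))² = ((-6 + 4*5) + (-4 - 1*1))² = ((-6 + 20) + (-4 - 1))² = (14 - 5)² = 9² = 81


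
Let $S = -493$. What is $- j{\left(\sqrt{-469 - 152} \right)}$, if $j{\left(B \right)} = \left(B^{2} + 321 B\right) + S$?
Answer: $1114 - 963 i \sqrt{69} \approx 1114.0 - 7999.3 i$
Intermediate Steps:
$j{\left(B \right)} = -493 + B^{2} + 321 B$ ($j{\left(B \right)} = \left(B^{2} + 321 B\right) - 493 = -493 + B^{2} + 321 B$)
$- j{\left(\sqrt{-469 - 152} \right)} = - (-493 + \left(\sqrt{-469 - 152}\right)^{2} + 321 \sqrt{-469 - 152}) = - (-493 + \left(\sqrt{-621}\right)^{2} + 321 \sqrt{-621}) = - (-493 + \left(3 i \sqrt{69}\right)^{2} + 321 \cdot 3 i \sqrt{69}) = - (-493 - 621 + 963 i \sqrt{69}) = - (-1114 + 963 i \sqrt{69}) = 1114 - 963 i \sqrt{69}$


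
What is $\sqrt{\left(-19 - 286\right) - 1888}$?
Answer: $i \sqrt{2193} \approx 46.829 i$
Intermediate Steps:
$\sqrt{\left(-19 - 286\right) - 1888} = \sqrt{-305 - 1888} = \sqrt{-2193} = i \sqrt{2193}$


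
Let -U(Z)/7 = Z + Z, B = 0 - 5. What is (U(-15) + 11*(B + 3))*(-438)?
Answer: -82344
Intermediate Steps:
B = -5
U(Z) = -14*Z (U(Z) = -7*(Z + Z) = -14*Z)
(U(-15) + 11*(B + 3))*(-438) = (-14*(-15) + 11*(-5 + 3))*(-438) = (210 + 11*(-2))*(-438) = (210 - 22)*(-438) = 188*(-438) = -82344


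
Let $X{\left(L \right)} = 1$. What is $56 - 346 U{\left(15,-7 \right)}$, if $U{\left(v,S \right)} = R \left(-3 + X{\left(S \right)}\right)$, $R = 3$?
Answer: $2132$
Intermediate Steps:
$U{\left(v,S \right)} = -6$ ($U{\left(v,S \right)} = 3 \left(-3 + 1\right) = 3 \left(-2\right) = -6$)
$56 - 346 U{\left(15,-7 \right)} = 56 - -2076 = 56 + 2076 = 2132$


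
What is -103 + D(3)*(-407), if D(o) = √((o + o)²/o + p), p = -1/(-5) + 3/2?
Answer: -103 - 407*√1370/10 ≈ -1609.4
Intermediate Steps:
p = 17/10 (p = -1*(-⅕) + 3*(½) = ⅕ + 3/2 = 17/10 ≈ 1.7000)
D(o) = √(17/10 + 4*o) (D(o) = √((o + o)²/o + 17/10) = √((2*o)²/o + 17/10) = √((4*o²)/o + 17/10) = √(4*o + 17/10) = √(17/10 + 4*o))
-103 + D(3)*(-407) = -103 + (√(170 + 400*3)/10)*(-407) = -103 + (√(170 + 1200)/10)*(-407) = -103 + (√1370/10)*(-407) = -103 - 407*√1370/10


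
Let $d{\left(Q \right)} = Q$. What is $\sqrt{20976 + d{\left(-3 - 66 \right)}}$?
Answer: $3 \sqrt{2323} \approx 144.59$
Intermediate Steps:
$\sqrt{20976 + d{\left(-3 - 66 \right)}} = \sqrt{20976 - 69} = \sqrt{20907} = 3 \sqrt{2323}$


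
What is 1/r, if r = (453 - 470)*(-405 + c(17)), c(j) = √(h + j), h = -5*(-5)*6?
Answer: 405/2785586 + √167/2785586 ≈ 0.00015003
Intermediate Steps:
h = 150 (h = 25*6 = 150)
c(j) = √(150 + j)
r = 6885 - 17*√167 (r = (453 - 470)*(-405 + √(150 + 17)) = -17*(-405 + √167) = 6885 - 17*√167 ≈ 6665.3)
1/r = 1/(6885 - 17*√167)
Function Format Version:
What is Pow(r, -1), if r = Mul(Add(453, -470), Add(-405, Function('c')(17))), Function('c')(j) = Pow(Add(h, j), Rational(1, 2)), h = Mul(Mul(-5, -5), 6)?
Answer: Add(Rational(405, 2785586), Mul(Rational(1, 2785586), Pow(167, Rational(1, 2)))) ≈ 0.00015003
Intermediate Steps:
h = 150 (h = Mul(25, 6) = 150)
Function('c')(j) = Pow(Add(150, j), Rational(1, 2))
r = Add(6885, Mul(-17, Pow(167, Rational(1, 2)))) (r = Mul(Add(453, -470), Add(-405, Pow(Add(150, 17), Rational(1, 2)))) = Mul(-17, Add(-405, Pow(167, Rational(1, 2)))) = Add(6885, Mul(-17, Pow(167, Rational(1, 2)))) ≈ 6665.3)
Pow(r, -1) = Pow(Add(6885, Mul(-17, Pow(167, Rational(1, 2)))), -1)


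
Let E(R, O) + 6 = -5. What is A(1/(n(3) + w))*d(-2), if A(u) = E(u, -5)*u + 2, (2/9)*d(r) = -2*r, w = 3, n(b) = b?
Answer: 3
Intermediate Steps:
E(R, O) = -11 (E(R, O) = -6 - 5 = -11)
d(r) = -9*r (d(r) = 9*(-2*r)/2 = -9*r)
A(u) = 2 - 11*u (A(u) = -11*u + 2 = 2 - 11*u)
A(1/(n(3) + w))*d(-2) = (2 - 11/(3 + 3))*(-9*(-2)) = (2 - 11/6)*18 = (⅙)*18 = 3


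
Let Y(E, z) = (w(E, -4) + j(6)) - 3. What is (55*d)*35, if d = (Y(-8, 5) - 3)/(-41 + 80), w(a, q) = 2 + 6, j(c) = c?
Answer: 15400/39 ≈ 394.87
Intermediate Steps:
w(a, q) = 8
Y(E, z) = 11 (Y(E, z) = (8 + 6) - 3 = 14 - 3 = 11)
d = 8/39 (d = (11 - 3)/(-41 + 80) = 8/39 ≈ 0.20513)
(55*d)*35 = (55*(8/39))*35 = (440/39)*35 = 15400/39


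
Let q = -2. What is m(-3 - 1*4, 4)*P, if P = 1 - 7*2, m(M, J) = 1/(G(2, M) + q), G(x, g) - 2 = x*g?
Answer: 13/14 ≈ 0.92857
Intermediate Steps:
G(x, g) = 2 + g*x (G(x, g) = 2 + x*g = 2 + g*x)
m(M, J) = 1/(2*M) (m(M, J) = 1/((2 + M*2) - 2) = 1/((2 + 2*M) - 2) = 1/(2*M))
P = -13 (P = 1 - 14 = -13)
m(-3 - 1*4, 4)*P = (1/(2*(-3 - 1*4)))*(-13) = (1/(2*(-3 - 4)))*(-13) = ((½)/(-7))*(-13) = ((½)*(-⅐))*(-13) = -1/14*(-13) = 13/14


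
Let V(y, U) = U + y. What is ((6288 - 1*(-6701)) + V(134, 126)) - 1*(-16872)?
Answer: 30121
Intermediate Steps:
((6288 - 1*(-6701)) + V(134, 126)) - 1*(-16872) = ((6288 - 1*(-6701)) + (126 + 134)) - 1*(-16872) = ((6288 + 6701) + 260) + 16872 = (12989 + 260) + 16872 = 13249 + 16872 = 30121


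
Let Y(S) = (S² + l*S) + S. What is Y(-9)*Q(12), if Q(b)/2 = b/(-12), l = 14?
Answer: 108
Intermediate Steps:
Q(b) = -b/6 (Q(b) = 2*(b/(-12)) = 2*(b*(-1/12)) = 2*(-b/12) = -b/6)
Y(S) = S² + 15*S (Y(S) = (S² + 14*S) + S = S² + 15*S)
Y(-9)*Q(12) = (-9*(15 - 9))*(-⅙*12) = -9*6*(-2) = -54*(-2) = 108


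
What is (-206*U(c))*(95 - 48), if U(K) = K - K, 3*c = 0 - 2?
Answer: 0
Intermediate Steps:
c = -⅔ (c = (0 - 2)/3 = (⅓)*(-2) = -⅔ ≈ -0.66667)
U(K) = 0
(-206*U(c))*(95 - 48) = (-206*0)*(95 - 48) = 0*47 = 0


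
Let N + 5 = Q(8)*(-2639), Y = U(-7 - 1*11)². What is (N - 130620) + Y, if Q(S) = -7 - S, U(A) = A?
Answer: -90716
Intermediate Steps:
Y = 324 (Y = (-7 - 1*11)² = (-7 - 11)² = (-18)² = 324)
N = 39580 (N = -5 + (-7 - 1*8)*(-2639) = -5 + (-7 - 8)*(-2639) = -5 - 15*(-2639) = -5 + 39585 = 39580)
(N - 130620) + Y = (39580 - 130620) + 324 = -91040 + 324 = -90716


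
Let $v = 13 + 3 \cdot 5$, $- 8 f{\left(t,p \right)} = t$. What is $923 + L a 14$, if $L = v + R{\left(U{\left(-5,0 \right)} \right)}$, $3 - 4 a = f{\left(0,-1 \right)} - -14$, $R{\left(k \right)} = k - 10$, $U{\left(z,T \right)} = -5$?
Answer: $\frac{845}{2} \approx 422.5$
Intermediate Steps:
$f{\left(t,p \right)} = - \frac{t}{8}$
$v = 28$ ($v = 13 + 15 = 28$)
$R{\left(k \right)} = -10 + k$
$a = - \frac{11}{4}$ ($a = \frac{3}{4} - \frac{\left(- \frac{1}{8}\right) 0 - -14}{4} = \frac{3}{4} - \frac{0 + 14}{4} = \frac{3}{4} - \frac{7}{2} = - \frac{11}{4} \approx -2.75$)
$L = 13$ ($L = 28 - 15 = 13$)
$923 + L a 14 = 923 + 13 \left(\left(- \frac{11}{4}\right) 14\right) = 923 + 13 \left(- \frac{77}{2}\right) = 923 - \frac{1001}{2} = \frac{845}{2}$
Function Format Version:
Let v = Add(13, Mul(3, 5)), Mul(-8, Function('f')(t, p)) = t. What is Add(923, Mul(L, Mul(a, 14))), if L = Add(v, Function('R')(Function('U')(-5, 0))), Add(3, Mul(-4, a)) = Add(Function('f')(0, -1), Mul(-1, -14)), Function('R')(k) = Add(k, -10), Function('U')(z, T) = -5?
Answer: Rational(845, 2) ≈ 422.50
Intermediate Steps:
Function('f')(t, p) = Mul(Rational(-1, 8), t)
v = 28 (v = Add(13, 15) = 28)
Function('R')(k) = Add(-10, k)
a = Rational(-11, 4) (a = Add(Rational(3, 4), Mul(Rational(-1, 4), Add(Mul(Rational(-1, 8), 0), Mul(-1, -14)))) = Add(Rational(3, 4), Mul(Rational(-1, 4), Add(0, 14))) = Add(Rational(3, 4), Mul(Rational(-1, 4), 14)) = Add(Rational(3, 4), Rational(-7, 2)) = Rational(-11, 4) ≈ -2.7500)
L = 13 (L = Add(28, Add(-10, -5)) = Add(28, -15) = 13)
Add(923, Mul(L, Mul(a, 14))) = Add(923, Mul(13, Mul(Rational(-11, 4), 14))) = Add(923, Mul(13, Rational(-77, 2))) = Add(923, Rational(-1001, 2)) = Rational(845, 2)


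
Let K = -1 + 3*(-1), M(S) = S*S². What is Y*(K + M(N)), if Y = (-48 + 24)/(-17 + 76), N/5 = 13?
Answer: -6590904/59 ≈ -1.1171e+5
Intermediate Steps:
N = 65 (N = 5*13 = 65)
M(S) = S³
Y = -24/59 ≈ -0.40678
K = -4 (K = -1 - 3 = -4)
Y*(K + M(N)) = -24*(-4 + 65³)/59 = -24*(-4 + 274625)/59 = -24/59*274621 = -6590904/59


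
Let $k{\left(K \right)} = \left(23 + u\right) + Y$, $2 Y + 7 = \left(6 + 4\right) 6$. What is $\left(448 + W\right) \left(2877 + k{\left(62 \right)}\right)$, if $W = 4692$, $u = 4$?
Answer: $15062770$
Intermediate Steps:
$Y = \frac{53}{2}$ ($Y = - \frac{7}{2} + \frac{\left(6 + 4\right) 6}{2} = - \frac{7}{2} + \frac{10 \cdot 6}{2} = - \frac{7}{2} + \frac{1}{2} \cdot 60 = - \frac{7}{2} + 30 = \frac{53}{2} \approx 26.5$)
$k{\left(K \right)} = \frac{107}{2}$ ($k{\left(K \right)} = \left(23 + 4\right) + \frac{53}{2} = 27 + \frac{53}{2} = \frac{107}{2}$)
$\left(448 + W\right) \left(2877 + k{\left(62 \right)}\right) = \left(448 + 4692\right) \left(2877 + \frac{107}{2}\right) = 5140 \cdot \frac{5861}{2} = 15062770$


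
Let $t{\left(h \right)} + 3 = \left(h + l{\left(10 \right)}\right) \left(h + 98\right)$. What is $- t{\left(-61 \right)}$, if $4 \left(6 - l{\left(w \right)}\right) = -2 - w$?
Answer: $1927$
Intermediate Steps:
$l{\left(w \right)} = \frac{13}{2} + \frac{w}{4}$ ($l{\left(w \right)} = 6 - \frac{-2 - w}{4} = 6 + \left(\frac{1}{2} + \frac{w}{4}\right) = \frac{13}{2} + \frac{w}{4}$)
$t{\left(h \right)} = -3 + \left(9 + h\right) \left(98 + h\right)$ ($t{\left(h \right)} = -3 + \left(h + \left(\frac{13}{2} + \frac{1}{4} \cdot 10\right)\right) \left(h + 98\right) = -3 + \left(h + \left(\frac{13}{2} + \frac{5}{2}\right)\right) \left(98 + h\right) = -3 + \left(h + 9\right) \left(98 + h\right) = -3 + \left(9 + h\right) \left(98 + h\right)$)
$- t{\left(-61 \right)} = - (879 + \left(-61\right)^{2} + 107 \left(-61\right)) = - (879 + 3721 - 6527) = \left(-1\right) \left(-1927\right) = 1927$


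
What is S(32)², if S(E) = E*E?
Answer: 1048576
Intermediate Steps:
S(E) = E²
S(32)² = (32²)² = 1024² = 1048576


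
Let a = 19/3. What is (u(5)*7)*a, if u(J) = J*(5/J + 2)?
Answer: 665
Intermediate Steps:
a = 19/3 (a = 19*(1/3) = 19/3 ≈ 6.3333)
u(J) = J*(2 + 5/J)
(u(5)*7)*a = ((5 + 2*5)*7)*(19/3) = ((5 + 10)*7)*(19/3) = (15*7)*(19/3) = 105*(19/3) = 665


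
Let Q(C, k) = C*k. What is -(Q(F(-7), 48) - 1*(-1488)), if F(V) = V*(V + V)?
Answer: -6192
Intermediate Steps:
F(V) = 2*V² (F(V) = V*(2*V) = 2*V²)
-(Q(F(-7), 48) - 1*(-1488)) = -((2*(-7)²)*48 - 1*(-1488)) = -((2*49)*48 + 1488) = -(98*48 + 1488) = -(4704 + 1488) = -1*6192 = -6192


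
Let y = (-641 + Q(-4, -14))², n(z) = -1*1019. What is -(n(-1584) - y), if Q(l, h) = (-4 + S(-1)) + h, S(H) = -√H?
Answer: 435299 + 1318*I ≈ 4.353e+5 + 1318.0*I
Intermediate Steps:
n(z) = -1019
Q(l, h) = -4 + h - I (Q(l, h) = (-4 - √(-1)) + h = (-4 - I) + h = -4 + h - I)
y = (-659 - I)² (y = (-641 + (-4 - 14 - I))² = (-641 + (-18 - I))² = (-659 - I)² ≈ 4.3428e+5 + 1318.0*I)
-(n(-1584) - y) = -(-1019 - (659 + I)²) = 1019 + (659 + I)²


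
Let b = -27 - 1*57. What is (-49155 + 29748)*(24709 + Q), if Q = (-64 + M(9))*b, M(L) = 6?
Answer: -574078467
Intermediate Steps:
b = -84 (b = -27 - 57 = -84)
Q = 4872 (Q = (-64 + 6)*(-84) = -58*(-84) = 4872)
(-49155 + 29748)*(24709 + Q) = (-49155 + 29748)*(24709 + 4872) = -19407*29581 = -574078467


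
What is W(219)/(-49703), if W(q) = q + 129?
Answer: -348/49703 ≈ -0.0070016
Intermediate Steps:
W(q) = 129 + q
W(219)/(-49703) = (129 + 219)/(-49703) = 348*(-1/49703) = -348/49703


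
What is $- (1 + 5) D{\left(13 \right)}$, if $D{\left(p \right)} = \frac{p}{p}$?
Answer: $-6$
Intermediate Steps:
$D{\left(p \right)} = 1$
$- (1 + 5) D{\left(13 \right)} = - (1 + 5) 1 = \left(-1\right) 6 \cdot 1 = \left(-6\right) 1 = -6$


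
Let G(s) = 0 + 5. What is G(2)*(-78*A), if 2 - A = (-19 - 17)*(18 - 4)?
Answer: -197340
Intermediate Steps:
G(s) = 5
A = 506 (A = 2 - (-19 - 17)*(18 - 4) = 2 - (-36)*14 = 2 - 1*(-504) = 2 + 504 = 506)
G(2)*(-78*A) = 5*(-78*506) = 5*(-39468) = -197340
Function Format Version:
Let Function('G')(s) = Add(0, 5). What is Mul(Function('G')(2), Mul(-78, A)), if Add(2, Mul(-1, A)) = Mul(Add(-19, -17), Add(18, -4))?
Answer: -197340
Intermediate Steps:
Function('G')(s) = 5
A = 506 (A = Add(2, Mul(-1, Mul(Add(-19, -17), Add(18, -4)))) = Add(2, Mul(-1, Mul(-36, 14))) = Add(2, Mul(-1, -504)) = Add(2, 504) = 506)
Mul(Function('G')(2), Mul(-78, A)) = Mul(5, Mul(-78, 506)) = Mul(5, -39468) = -197340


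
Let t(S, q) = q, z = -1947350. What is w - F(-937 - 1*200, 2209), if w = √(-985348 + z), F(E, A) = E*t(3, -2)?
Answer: -2274 + I*√2932698 ≈ -2274.0 + 1712.5*I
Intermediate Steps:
F(E, A) = -2*E (F(E, A) = E*(-2) = -2*E)
w = I*√2932698 (w = √(-985348 - 1947350) = √(-2932698) = I*√2932698 ≈ 1712.5*I)
w - F(-937 - 1*200, 2209) = I*√2932698 - (-2)*(-937 - 1*200) = I*√2932698 - (-2)*(-937 - 200) = I*√2932698 - (-2)*(-1137) = I*√2932698 - 1*2274 = I*√2932698 - 2274 = -2274 + I*√2932698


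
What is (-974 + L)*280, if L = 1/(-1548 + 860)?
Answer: -23453955/86 ≈ -2.7272e+5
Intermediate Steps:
L = -1/688 (L = 1/(-688) = -1/688 ≈ -0.0014535)
(-974 + L)*280 = (-974 - 1/688)*280 = -670113/688*280 = -23453955/86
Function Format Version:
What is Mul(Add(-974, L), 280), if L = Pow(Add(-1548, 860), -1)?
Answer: Rational(-23453955, 86) ≈ -2.7272e+5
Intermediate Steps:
L = Rational(-1, 688) (L = Pow(-688, -1) = Rational(-1, 688) ≈ -0.0014535)
Mul(Add(-974, L), 280) = Mul(Add(-974, Rational(-1, 688)), 280) = Mul(Rational(-670113, 688), 280) = Rational(-23453955, 86)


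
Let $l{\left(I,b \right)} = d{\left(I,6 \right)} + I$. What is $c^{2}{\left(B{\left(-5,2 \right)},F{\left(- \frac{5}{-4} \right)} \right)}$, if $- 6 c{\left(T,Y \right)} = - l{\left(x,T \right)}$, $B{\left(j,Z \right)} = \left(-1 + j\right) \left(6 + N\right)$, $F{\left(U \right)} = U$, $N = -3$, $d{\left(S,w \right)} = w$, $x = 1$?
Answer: $\frac{49}{36} \approx 1.3611$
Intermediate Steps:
$B{\left(j,Z \right)} = -3 + 3 j$ ($B{\left(j,Z \right)} = \left(-1 + j\right) \left(6 - 3\right) = \left(-1 + j\right) 3 = -3 + 3 j$)
$l{\left(I,b \right)} = 6 + I$
$c{\left(T,Y \right)} = \frac{7}{6}$ ($c{\left(T,Y \right)} = - \frac{\left(-1\right) \left(6 + 1\right)}{6} = - \frac{\left(-1\right) 7}{6} = \left(- \frac{1}{6}\right) \left(-7\right) = \frac{7}{6}$)
$c^{2}{\left(B{\left(-5,2 \right)},F{\left(- \frac{5}{-4} \right)} \right)} = \left(\frac{7}{6}\right)^{2} = \frac{49}{36}$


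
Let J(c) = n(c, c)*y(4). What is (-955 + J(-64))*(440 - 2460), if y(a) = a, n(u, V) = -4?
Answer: 1961420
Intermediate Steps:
J(c) = -16 (J(c) = -4*4 = -16)
(-955 + J(-64))*(440 - 2460) = (-955 - 16)*(440 - 2460) = -971*(-2020) = 1961420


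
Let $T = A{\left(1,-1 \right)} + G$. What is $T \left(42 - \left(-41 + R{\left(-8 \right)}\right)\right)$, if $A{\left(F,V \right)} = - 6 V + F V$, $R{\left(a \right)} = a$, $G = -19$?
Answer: $-1274$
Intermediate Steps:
$T = -14$ ($T = - (-6 + 1) - 19 = \left(-1\right) \left(-5\right) - 19 = 5 - 19 = -14$)
$T \left(42 - \left(-41 + R{\left(-8 \right)}\right)\right) = - 14 \left(42 + \left(41 - -8\right)\right) = - 14 \left(42 + \left(41 + 8\right)\right) = - 14 \left(42 + 49\right) = \left(-14\right) 91 = -1274$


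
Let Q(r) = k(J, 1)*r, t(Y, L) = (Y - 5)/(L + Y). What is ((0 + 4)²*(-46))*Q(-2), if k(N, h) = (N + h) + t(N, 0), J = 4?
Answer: 6992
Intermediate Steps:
t(Y, L) = (-5 + Y)/(L + Y)
k(N, h) = N + h + (-5 + N)/N (k(N, h) = (N + h) + (-5 + N)/(0 + N) = (N + h) + (-5 + N)/N = N + h + (-5 + N)/N)
Q(r) = 19*r/4 (Q(r) = (1 + 4 + 1 - 5/4)*r = 19*r/4)
((0 + 4)²*(-46))*Q(-2) = ((0 + 4)²*(-46))*((19/4)*(-2)) = (4²*(-46))*(-19/2) = (16*(-46))*(-19/2) = -736*(-19/2) = 6992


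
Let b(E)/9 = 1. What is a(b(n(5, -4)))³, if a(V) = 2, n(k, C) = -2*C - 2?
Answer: 8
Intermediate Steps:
n(k, C) = -2 - 2*C
b(E) = 9 (b(E) = 9*1 = 9)
a(b(n(5, -4)))³ = 2³ = 8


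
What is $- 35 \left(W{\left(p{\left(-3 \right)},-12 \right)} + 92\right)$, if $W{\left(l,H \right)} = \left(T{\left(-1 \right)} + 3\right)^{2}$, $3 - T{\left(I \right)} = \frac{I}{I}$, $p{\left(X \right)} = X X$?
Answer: $-4095$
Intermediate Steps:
$p{\left(X \right)} = X^{2}$
$T{\left(I \right)} = 2$ ($T{\left(I \right)} = 3 - \frac{I}{I} = 3 - 1 = 2$)
$W{\left(l,H \right)} = 25$ ($W{\left(l,H \right)} = \left(2 + 3\right)^{2} = 5^{2} = 25$)
$- 35 \left(W{\left(p{\left(-3 \right)},-12 \right)} + 92\right) = - 35 \left(25 + 92\right) = \left(-35\right) 117 = -4095$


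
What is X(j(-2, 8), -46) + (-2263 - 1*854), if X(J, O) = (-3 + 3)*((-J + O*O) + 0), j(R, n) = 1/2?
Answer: -3117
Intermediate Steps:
j(R, n) = 1/2
X(J, O) = 0 (X(J, O) = 0*((-J + O**2) + 0) = 0*((O**2 - J) + 0) = 0*(O**2 - J) = 0)
X(j(-2, 8), -46) + (-2263 - 1*854) = 0 + (-2263 - 1*854) = 0 + (-2263 - 854) = 0 - 3117 = -3117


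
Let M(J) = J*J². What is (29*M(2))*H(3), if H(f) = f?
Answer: 696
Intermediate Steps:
M(J) = J³
(29*M(2))*H(3) = (29*2³)*3 = (29*8)*3 = 232*3 = 696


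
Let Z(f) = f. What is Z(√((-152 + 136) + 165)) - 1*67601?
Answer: -67601 + √149 ≈ -67589.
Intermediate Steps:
Z(√((-152 + 136) + 165)) - 1*67601 = √((-152 + 136) + 165) - 1*67601 = √(-16 + 165) - 67601 = √149 - 67601 = -67601 + √149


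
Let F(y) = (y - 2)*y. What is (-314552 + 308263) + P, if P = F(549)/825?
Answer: -1629374/275 ≈ -5925.0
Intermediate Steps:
F(y) = y*(-2 + y) (F(y) = (-2 + y)*y = y*(-2 + y))
P = 100101/275 (P = (549*(-2 + 549))/825 = (549*547)*(1/825) = 300303*(1/825) = 100101/275 ≈ 364.00)
(-314552 + 308263) + P = (-314552 + 308263) + 100101/275 = -6289 + 100101/275 = -1629374/275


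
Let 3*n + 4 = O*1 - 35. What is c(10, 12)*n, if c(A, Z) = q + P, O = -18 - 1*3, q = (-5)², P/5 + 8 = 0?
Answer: 300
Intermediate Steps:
P = -40 (P = -40 + 5*0 = -40 + 0 = -40)
q = 25
O = -21 (O = -18 - 3 = -21)
n = -20 (n = -4/3 + (-21*1 - 35)/3 = -4/3 + (-21 - 35)/3 = -4/3 + (⅓)*(-56) = -4/3 - 56/3 = -20)
c(A, Z) = -15 (c(A, Z) = 25 - 40 = -15)
c(10, 12)*n = -15*(-20) = 300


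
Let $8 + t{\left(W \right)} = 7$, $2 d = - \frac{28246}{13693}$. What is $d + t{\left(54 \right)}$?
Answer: $- \frac{27816}{13693} \approx -2.0314$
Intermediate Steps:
$d = - \frac{14123}{13693}$ ($d = \frac{\left(-28246\right) \frac{1}{13693}}{2} = \frac{1}{2} \left(- \frac{28246}{13693}\right) = - \frac{14123}{13693} \approx -1.0314$)
$t{\left(W \right)} = -1$ ($t{\left(W \right)} = -8 + 7 = -1$)
$d + t{\left(54 \right)} = - \frac{14123}{13693} - 1 = - \frac{27816}{13693}$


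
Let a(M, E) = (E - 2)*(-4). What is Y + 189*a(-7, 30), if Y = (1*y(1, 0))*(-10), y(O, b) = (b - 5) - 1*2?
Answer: -21098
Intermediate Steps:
a(M, E) = 8 - 4*E (a(M, E) = (-2 + E)*(-4) = 8 - 4*E)
y(O, b) = -7 + b (y(O, b) = (-5 + b) - 2 = -7 + b)
Y = 70 (Y = (1*(-7 + 0))*(-10) = (1*(-7))*(-10) = -7*(-10) = 70)
Y + 189*a(-7, 30) = 70 + 189*(8 - 4*30) = 70 + 189*(8 - 120) = 70 + 189*(-112) = 70 - 21168 = -21098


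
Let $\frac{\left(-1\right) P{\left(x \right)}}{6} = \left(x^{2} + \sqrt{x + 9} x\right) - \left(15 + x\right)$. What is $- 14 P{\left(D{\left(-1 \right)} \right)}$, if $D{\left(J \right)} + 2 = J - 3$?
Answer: $2268 - 504 \sqrt{3} \approx 1395.0$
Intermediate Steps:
$D{\left(J \right)} = -5 + J$ ($D{\left(J \right)} = -2 + \left(J - 3\right) = -2 + \left(-3 + J\right) = -5 + J$)
$P{\left(x \right)} = 90 - 6 x^{2} + 6 x - 6 x \sqrt{9 + x}$ ($P{\left(x \right)} = - 6 \left(\left(x^{2} + \sqrt{x + 9} x\right) - \left(15 + x\right)\right) = - 6 \left(\left(x^{2} + \sqrt{9 + x} x\right) - \left(15 + x\right)\right) = - 6 \left(\left(x^{2} + x \sqrt{9 + x}\right) - \left(15 + x\right)\right) = - 6 \left(-15 + x^{2} - x + x \sqrt{9 + x}\right) = 90 - 6 x^{2} + 6 x - 6 x \sqrt{9 + x}$)
$- 14 P{\left(D{\left(-1 \right)} \right)} = - 14 \left(90 - 6 \left(-5 - 1\right)^{2} + 6 \left(-5 - 1\right) - 6 \left(-5 - 1\right) \sqrt{9 - 6}\right) = - 14 \left(90 - 6 \left(-6\right)^{2} + 6 \left(-6\right) - - 36 \sqrt{9 - 6}\right) = - 14 \left(90 - 216 - 36 - - 36 \sqrt{3}\right) = - 14 \left(90 - 216 - 36 + 36 \sqrt{3}\right) = - 14 \left(-162 + 36 \sqrt{3}\right) = 2268 - 504 \sqrt{3}$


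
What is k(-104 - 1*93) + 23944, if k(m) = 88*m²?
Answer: 3439136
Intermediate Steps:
k(-104 - 1*93) + 23944 = 88*(-104 - 1*93)² + 23944 = 88*(-104 - 93)² + 23944 = 88*(-197)² + 23944 = 88*38809 + 23944 = 3415192 + 23944 = 3439136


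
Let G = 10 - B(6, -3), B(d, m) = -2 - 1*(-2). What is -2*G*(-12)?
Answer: 240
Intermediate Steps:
B(d, m) = 0 (B(d, m) = -2 + 2 = 0)
G = 10 (G = 10 - 1*0 = 10 + 0 = 10)
-2*G*(-12) = -2*10*(-12) = -20*(-12) = 240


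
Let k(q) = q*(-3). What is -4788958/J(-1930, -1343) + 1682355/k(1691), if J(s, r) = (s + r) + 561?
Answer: 173086291/120684 ≈ 1434.2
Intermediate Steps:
k(q) = -3*q
J(s, r) = 561 + r + s (J(s, r) = (r + s) + 561 = 561 + r + s)
-4788958/J(-1930, -1343) + 1682355/k(1691) = -4788958/(561 - 1343 - 1930) + 1682355/((-3*1691)) = -4788958/(-2712) + 1682355/(-5073) = -4788958*(-1/2712) + 1682355*(-1/5073) = 2394479/1356 - 29515/89 = 173086291/120684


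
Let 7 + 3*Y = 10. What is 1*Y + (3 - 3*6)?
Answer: -14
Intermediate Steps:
Y = 1 (Y = -7/3 + (⅓)*10 = -7/3 + 10/3 = 1)
1*Y + (3 - 3*6) = 1*1 + (3 - 3*6) = 1 + (3 - 18) = 1 - 15 = -14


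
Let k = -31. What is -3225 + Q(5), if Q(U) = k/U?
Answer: -16156/5 ≈ -3231.2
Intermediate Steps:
Q(U) = -31/U
-3225 + Q(5) = -3225 - 31/5 = -16156/5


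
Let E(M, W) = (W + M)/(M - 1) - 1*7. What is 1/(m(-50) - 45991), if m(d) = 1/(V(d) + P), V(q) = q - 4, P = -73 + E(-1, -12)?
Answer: -255/11727707 ≈ -2.1743e-5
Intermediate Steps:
E(M, W) = -7 + (M + W)/(-1 + M) (E(M, W) = (M + W)/(-1 + M) - 7 = -7 + (M + W)/(-1 + M))
P = -147/2 (P = -73 + (7 - 12 - 6*(-1))/(-1 - 1) = -73 + (7 - 12 + 6)/(-2) = -73 - ½*1 = -73 - ½ = -147/2 ≈ -73.500)
V(q) = -4 + q
m(d) = 1/(-155/2 + d) (m(d) = 1/((-4 + d) - 147/2) = 1/(-155/2 + d))
1/(m(-50) - 45991) = 1/(2/(-155 + 2*(-50)) - 45991) = 1/(2/(-155 - 100) - 45991) = 1/(2/(-255) - 45991) = 1/(2*(-1/255) - 45991) = 1/(-2/255 - 45991) = 1/(-11727707/255) = -255/11727707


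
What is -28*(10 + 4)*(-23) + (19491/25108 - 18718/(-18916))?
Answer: 1070731025537/118735732 ≈ 9017.8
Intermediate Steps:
-28*(10 + 4)*(-23) + (19491/25108 - 18718/(-18916)) = -28*14*(-23) + (19491*(1/25108) - 18718*(-1/18916)) = -392*(-23) + (19491/25108 + 9359/9458) = 9016 + 209665825/118735732 = 1070731025537/118735732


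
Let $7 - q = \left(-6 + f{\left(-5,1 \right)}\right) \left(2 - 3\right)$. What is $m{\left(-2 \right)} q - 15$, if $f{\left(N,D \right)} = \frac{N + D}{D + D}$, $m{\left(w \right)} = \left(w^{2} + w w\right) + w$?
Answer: $-21$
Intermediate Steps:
$m{\left(w \right)} = w + 2 w^{2}$ ($m{\left(w \right)} = \left(w^{2} + w^{2}\right) + w = 2 w^{2} + w = w + 2 w^{2}$)
$f{\left(N,D \right)} = \frac{D + N}{2 D}$
$q = -1$ ($q = 7 - \left(-6 + \frac{1 - 5}{2 \cdot 1}\right) \left(2 - 3\right) = 7 - \left(-6 + \frac{1}{2} \cdot 1 \left(-4\right)\right) \left(-1\right) = 7 - \left(-6 - 2\right) \left(-1\right) = 7 - \left(-8\right) \left(-1\right) = 7 - 8 = -1$)
$m{\left(-2 \right)} q - 15 = - 2 \left(1 + 2 \left(-2\right)\right) \left(-1\right) - 15 = - 2 \left(1 - 4\right) \left(-1\right) - 15 = \left(-2\right) \left(-3\right) \left(-1\right) - 15 = 6 \left(-1\right) - 15 = -6 - 15 = -21$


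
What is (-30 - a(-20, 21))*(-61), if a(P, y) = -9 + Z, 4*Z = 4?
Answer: 1342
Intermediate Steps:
Z = 1 (Z = (1/4)*4 = 1)
a(P, y) = -8 (a(P, y) = -9 + 1 = -8)
(-30 - a(-20, 21))*(-61) = (-30 - 1*(-8))*(-61) = (-30 + 8)*(-61) = -22*(-61) = 1342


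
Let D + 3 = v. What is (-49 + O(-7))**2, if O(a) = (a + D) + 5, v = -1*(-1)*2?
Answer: 2704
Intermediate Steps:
v = 2 (v = 1*2 = 2)
D = -1 (D = -3 + 2 = -1)
O(a) = 4 + a (O(a) = (a - 1) + 5 = (-1 + a) + 5 = 4 + a)
(-49 + O(-7))**2 = (-49 + (4 - 7))**2 = (-49 - 3)**2 = (-52)**2 = 2704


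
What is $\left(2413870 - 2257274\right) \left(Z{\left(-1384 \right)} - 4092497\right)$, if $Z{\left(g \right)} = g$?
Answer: $-641085389076$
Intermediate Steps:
$\left(2413870 - 2257274\right) \left(Z{\left(-1384 \right)} - 4092497\right) = \left(2413870 - 2257274\right) \left(-1384 - 4092497\right) = 156596 \left(-4093881\right) = -641085389076$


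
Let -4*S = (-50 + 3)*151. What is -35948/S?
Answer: -143792/7097 ≈ -20.261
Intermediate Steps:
S = 7097/4 (S = -(-50 + 3)*151/4 = -(-47)*151/4 = -¼*(-7097) = 7097/4 ≈ 1774.3)
-35948/S = -35948/7097/4 = -35948*4/7097 = -143792/7097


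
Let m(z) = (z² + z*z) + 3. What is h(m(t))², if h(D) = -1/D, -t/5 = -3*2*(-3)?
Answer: 1/262537209 ≈ 3.8090e-9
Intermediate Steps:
t = -90 (t = -5*(-3*2)*(-3) = -(-30)*(-3) = -5*18 = -90)
m(z) = 3 + 2*z² (m(z) = (z² + z²) + 3 = 2*z² + 3 = 3 + 2*z²)
h(m(t))² = (-1/(3 + 2*(-90)²))² = (-1/(3 + 2*8100))² = (-1/(3 + 16200))² = (-1/16203)² = 1/262537209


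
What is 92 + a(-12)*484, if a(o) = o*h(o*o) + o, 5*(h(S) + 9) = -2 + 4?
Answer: 221164/5 ≈ 44233.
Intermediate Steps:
h(S) = -43/5 (h(S) = -9 + (-2 + 4)/5 = -9 + (⅕)*2 = -9 + ⅖ = -43/5)
a(o) = -38*o/5 (a(o) = o*(-43/5) + o = -43*o/5 + o = -38*o/5)
92 + a(-12)*484 = 92 - 38/5*(-12)*484 = 92 + (456/5)*484 = 92 + 220704/5 = 221164/5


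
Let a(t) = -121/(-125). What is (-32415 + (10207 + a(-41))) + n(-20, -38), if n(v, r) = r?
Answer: -2780629/125 ≈ -22245.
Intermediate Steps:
a(t) = 121/125 (a(t) = -121*(-1/125) = 121/125)
(-32415 + (10207 + a(-41))) + n(-20, -38) = (-32415 + (10207 + 121/125)) - 38 = (-32415 + 1275996/125) - 38 = -2775879/125 - 38 = -2780629/125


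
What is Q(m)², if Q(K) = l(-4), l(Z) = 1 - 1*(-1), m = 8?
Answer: 4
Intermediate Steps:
l(Z) = 2 (l(Z) = 1 + 1 = 2)
Q(K) = 2
Q(m)² = 2² = 4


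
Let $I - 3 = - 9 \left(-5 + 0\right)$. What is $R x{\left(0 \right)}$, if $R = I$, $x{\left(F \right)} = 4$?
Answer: $192$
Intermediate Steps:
$I = 48$ ($I = 3 - 9 \left(-5 + 0\right) = 3 - -45 = 3 + 45 = 48$)
$R = 48$
$R x{\left(0 \right)} = 48 \cdot 4 = 192$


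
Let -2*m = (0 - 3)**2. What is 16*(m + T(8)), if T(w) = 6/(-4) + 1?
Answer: -80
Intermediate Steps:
m = -9/2 (m = -(0 - 3)**2/2 = -1/2*(-3)**2 = -1/2*9 = -9/2 ≈ -4.5000)
T(w) = -1/2 (T(w) = 6*(-1/4) + 1 = -3/2 + 1 = -1/2)
16*(m + T(8)) = 16*(-9/2 - 1/2) = 16*(-5) = -80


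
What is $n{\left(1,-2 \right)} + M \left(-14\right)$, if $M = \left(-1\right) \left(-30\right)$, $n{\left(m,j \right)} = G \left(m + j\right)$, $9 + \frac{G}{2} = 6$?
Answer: $-414$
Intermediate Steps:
$G = -6$ ($G = -18 + 2 \cdot 6 = -18 + 12 = -6$)
$n{\left(m,j \right)} = - 6 j - 6 m$ ($n{\left(m,j \right)} = - 6 \left(m + j\right) = - 6 \left(j + m\right) = - 6 j - 6 m$)
$M = 30$
$n{\left(1,-2 \right)} + M \left(-14\right) = \left(\left(-6\right) \left(-2\right) - 6\right) + 30 \left(-14\right) = \left(12 - 6\right) - 420 = 6 - 420 = -414$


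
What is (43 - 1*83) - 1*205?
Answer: -245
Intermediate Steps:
(43 - 1*83) - 1*205 = (43 - 83) - 205 = -40 - 205 = -245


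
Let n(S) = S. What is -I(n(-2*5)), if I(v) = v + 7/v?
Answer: 107/10 ≈ 10.700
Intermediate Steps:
-I(n(-2*5)) = -(-2*5 + 7/((-2*5))) = -(-10 + 7/(-10)) = -(-10 + 7*(-1/10)) = -(-10 - 7/10) = -1*(-107/10) = 107/10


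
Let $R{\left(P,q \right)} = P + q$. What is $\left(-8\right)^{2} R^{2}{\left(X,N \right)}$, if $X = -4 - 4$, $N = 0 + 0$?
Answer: $4096$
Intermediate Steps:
$N = 0$
$X = -8$
$\left(-8\right)^{2} R^{2}{\left(X,N \right)} = \left(-8\right)^{2} \left(-8 + 0\right)^{2} = 64 \left(-8\right)^{2} = 64 \cdot 64 = 4096$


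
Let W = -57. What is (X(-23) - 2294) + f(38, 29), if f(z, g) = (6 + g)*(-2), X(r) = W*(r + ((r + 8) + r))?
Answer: 1113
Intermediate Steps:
X(r) = -456 - 171*r (X(r) = -57*(r + ((r + 8) + r)) = -57*(r + ((8 + r) + r)) = -57*(r + (8 + 2*r)) = -57*(8 + 3*r) = -456 - 171*r)
f(z, g) = -12 - 2*g
(X(-23) - 2294) + f(38, 29) = ((-456 - 171*(-23)) - 2294) + (-12 - 2*29) = ((-456 + 3933) - 2294) + (-12 - 58) = (3477 - 2294) - 70 = 1183 - 70 = 1113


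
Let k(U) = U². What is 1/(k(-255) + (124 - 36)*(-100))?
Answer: 1/56225 ≈ 1.7786e-5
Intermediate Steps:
1/(k(-255) + (124 - 36)*(-100)) = 1/((-255)² + (124 - 36)*(-100)) = 1/(65025 + 88*(-100)) = 1/(65025 - 8800) = 1/56225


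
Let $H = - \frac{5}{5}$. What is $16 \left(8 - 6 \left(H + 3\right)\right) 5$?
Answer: $-320$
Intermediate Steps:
$H = -1$ ($H = \left(-5\right) \frac{1}{5} = -1$)
$16 \left(8 - 6 \left(H + 3\right)\right) 5 = 16 \left(8 - 6 \left(-1 + 3\right)\right) 5 = 16 \left(8 - 6 \cdot 2\right) 5 = 16 \left(8 - 12\right) 5 = 16 \left(-4\right) 5 = \left(-64\right) 5 = -320$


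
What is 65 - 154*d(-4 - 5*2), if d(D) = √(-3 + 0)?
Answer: 65 - 154*I*√3 ≈ 65.0 - 266.74*I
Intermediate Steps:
d(D) = I*√3 (d(D) = √(-3) = I*√3)
65 - 154*d(-4 - 5*2) = 65 - 154*I*√3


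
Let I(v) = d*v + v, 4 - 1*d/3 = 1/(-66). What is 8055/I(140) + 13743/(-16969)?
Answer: 245488275/68181442 ≈ 3.6005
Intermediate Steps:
d = 265/22 (d = 12 - 3/(-66) = 12 - 3*(-1/66) = 12 + 1/22 = 265/22 ≈ 12.045)
I(v) = 287*v/22 (I(v) = 265*v/22 + v = 287*v/22)
8055/I(140) + 13743/(-16969) = 8055/(((287/22)*140)) + 13743/(-16969) = 8055/(20090/11) + 13743*(-1/16969) = 8055*(11/20090) - 13743/16969 = 17721/4018 - 13743/16969 = 245488275/68181442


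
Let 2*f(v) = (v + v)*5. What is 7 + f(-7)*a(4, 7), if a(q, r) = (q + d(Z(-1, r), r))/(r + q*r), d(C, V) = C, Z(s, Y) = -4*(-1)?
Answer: -1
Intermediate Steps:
f(v) = 5*v (f(v) = ((v + v)*5)/2 = ((2*v)*5)/2 = (10*v)/2 = 5*v)
Z(s, Y) = 4
a(q, r) = (4 + q)/(r + q*r) (a(q, r) = (q + 4)/(r + q*r) = (4 + q)/(r + q*r))
7 + f(-7)*a(4, 7) = 7 + (5*(-7))*((4 + 4)/(7*(1 + 4))) = 7 - 5*8/5 = 7 - 35*8/35 = 7 - 8 = -1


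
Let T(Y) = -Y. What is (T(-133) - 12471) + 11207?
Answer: -1131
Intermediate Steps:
(T(-133) - 12471) + 11207 = (-1*(-133) - 12471) + 11207 = (133 - 12471) + 11207 = -12338 + 11207 = -1131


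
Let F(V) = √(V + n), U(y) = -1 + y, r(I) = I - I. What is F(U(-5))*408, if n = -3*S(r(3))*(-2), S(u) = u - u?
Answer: 408*I*√6 ≈ 999.39*I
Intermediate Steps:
r(I) = 0
S(u) = 0
n = 0 (n = -3*0*(-2) = 0*(-2) = 0)
F(V) = √V (F(V) = √(V + 0) = √V)
F(U(-5))*408 = √(-1 - 5)*408 = √(-6)*408 = (I*√6)*408 = 408*I*√6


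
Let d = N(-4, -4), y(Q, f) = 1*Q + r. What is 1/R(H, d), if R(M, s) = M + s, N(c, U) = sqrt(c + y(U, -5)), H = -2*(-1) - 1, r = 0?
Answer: 1/9 - 2*I*sqrt(2)/9 ≈ 0.11111 - 0.31427*I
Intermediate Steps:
y(Q, f) = Q (y(Q, f) = 1*Q + 0 = Q + 0 = Q)
H = 1 (H = 2 - 1 = 1)
N(c, U) = sqrt(U + c) (N(c, U) = sqrt(c + U) = sqrt(U + c))
d = 2*I*sqrt(2) (d = sqrt(-4 - 4) = sqrt(-8) = 2*I*sqrt(2) ≈ 2.8284*I)
1/R(H, d) = 1/(1 + 2*I*sqrt(2))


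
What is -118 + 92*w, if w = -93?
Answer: -8674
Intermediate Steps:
-118 + 92*w = -118 + 92*(-93) = -118 - 8556 = -8674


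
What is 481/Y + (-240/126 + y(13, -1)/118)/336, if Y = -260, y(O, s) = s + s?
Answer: -3862717/2081520 ≈ -1.8557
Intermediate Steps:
y(O, s) = 2*s
481/Y + (-240/126 + y(13, -1)/118)/336 = 481/(-260) + (-240/126 + (2*(-1))/118)/336 = 481*(-1/260) + (-240*1/126 - 2*1/118)*(1/336) = -37/20 + (-40/21 - 1/59)*(1/336) = -37/20 - 2381/1239*1/336 = -37/20 - 2381/416304 = -3862717/2081520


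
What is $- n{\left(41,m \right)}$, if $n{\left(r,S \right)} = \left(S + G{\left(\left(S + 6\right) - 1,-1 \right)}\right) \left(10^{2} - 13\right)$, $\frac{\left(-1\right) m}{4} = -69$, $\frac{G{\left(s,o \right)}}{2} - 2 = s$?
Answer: $-73254$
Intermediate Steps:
$G{\left(s,o \right)} = 4 + 2 s$
$m = 276$ ($m = \left(-4\right) \left(-69\right) = 276$)
$n{\left(r,S \right)} = 1218 + 261 S$ ($n{\left(r,S \right)} = \left(S + \left(4 + 2 \left(\left(S + 6\right) - 1\right)\right)\right) \left(10^{2} - 13\right) = \left(S + \left(4 + 2 \left(\left(6 + S\right) - 1\right)\right)\right) \left(100 - 13\right) = \left(S + \left(4 + 2 \left(5 + S\right)\right)\right) 87 = \left(S + \left(4 + \left(10 + 2 S\right)\right)\right) 87 = \left(S + \left(14 + 2 S\right)\right) 87 = \left(14 + 3 S\right) 87 = 1218 + 261 S$)
$- n{\left(41,m \right)} = - (1218 + 261 \cdot 276) = - (1218 + 72036) = \left(-1\right) 73254 = -73254$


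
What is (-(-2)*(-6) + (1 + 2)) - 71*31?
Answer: -2210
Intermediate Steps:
(-(-2)*(-6) + (1 + 2)) - 71*31 = (-2*6 + 3) - 2201 = (-12 + 3) - 2201 = -9 - 2201 = -2210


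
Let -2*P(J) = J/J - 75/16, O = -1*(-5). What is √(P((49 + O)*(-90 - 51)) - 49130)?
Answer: I*√3144202/8 ≈ 221.65*I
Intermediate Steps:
O = 5
P(J) = 59/32 (P(J) = -(J/J - 75/16)/2 = -(1 - 75*1/16)/2 = -(1 - 75/16)/2 = -½*(-59/16) = 59/32)
√(P((49 + O)*(-90 - 51)) - 49130) = √(59/32 - 49130) = √(-1572101/32) = I*√3144202/8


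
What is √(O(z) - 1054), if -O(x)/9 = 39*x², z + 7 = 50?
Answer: I*√650053 ≈ 806.26*I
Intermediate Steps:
z = 43 (z = -7 + 50 = 43)
O(x) = -351*x²
√(O(z) - 1054) = √(-351*43² - 1054) = √(-351*1849 - 1054) = √(-648999 - 1054) = √(-650053) = I*√650053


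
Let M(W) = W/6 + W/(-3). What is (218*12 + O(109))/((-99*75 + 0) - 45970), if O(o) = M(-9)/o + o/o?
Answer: -570509/11640110 ≈ -0.049012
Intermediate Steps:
M(W) = -W/6 (M(W) = W*(⅙) + W*(-⅓) = W/6 - W/3 = -W/6)
O(o) = 1 + 3/(2*o) (O(o) = (-⅙*(-9))/o + o/o = 3/(2*o) + 1 = 1 + 3/(2*o))
(218*12 + O(109))/((-99*75 + 0) - 45970) = (218*12 + (3/2 + 109)/109)/((-99*75 + 0) - 45970) = (2616 + (1/109)*(221/2))/((-7425 + 0) - 45970) = (2616 + 221/218)/(-7425 - 45970) = (570509/218)/(-53395) = (570509/218)*(-1/53395) = -570509/11640110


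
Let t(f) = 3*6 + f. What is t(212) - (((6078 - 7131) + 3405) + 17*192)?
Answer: -5386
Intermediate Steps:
t(f) = 18 + f
t(212) - (((6078 - 7131) + 3405) + 17*192) = (18 + 212) - (((6078 - 7131) + 3405) + 17*192) = 230 - ((-1053 + 3405) + 3264) = 230 - (2352 + 3264) = 230 - 1*5616 = 230 - 5616 = -5386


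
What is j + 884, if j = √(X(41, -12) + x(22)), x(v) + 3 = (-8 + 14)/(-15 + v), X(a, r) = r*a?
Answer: 884 + I*√24213/7 ≈ 884.0 + 22.229*I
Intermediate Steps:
X(a, r) = a*r
x(v) = -3 + 6/(-15 + v) (x(v) = -3 + (-8 + 14)/(-15 + v) = -3 + 6/(-15 + v))
j = I*√24213/7 (j = √(41*(-12) + 3*(17 - 1*22)/(-15 + 22)) = √(-492 + 3*(17 - 22)/7) = √(-492 + 3*(⅐)*(-5)) = √(-492 - 15/7) = √(-3459/7) = I*√24213/7 ≈ 22.229*I)
j + 884 = I*√24213/7 + 884 = 884 + I*√24213/7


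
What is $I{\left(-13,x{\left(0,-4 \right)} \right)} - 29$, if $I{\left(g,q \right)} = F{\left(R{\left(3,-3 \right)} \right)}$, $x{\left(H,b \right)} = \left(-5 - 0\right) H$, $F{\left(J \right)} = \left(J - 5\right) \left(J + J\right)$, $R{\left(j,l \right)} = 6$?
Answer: $-17$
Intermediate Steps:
$F{\left(J \right)} = 2 J \left(-5 + J\right)$ ($F{\left(J \right)} = \left(-5 + J\right) 2 J = 2 J \left(-5 + J\right)$)
$x{\left(H,b \right)} = - 5 H$ ($x{\left(H,b \right)} = \left(-5 + 0\right) H = - 5 H$)
$I{\left(g,q \right)} = 12$ ($I{\left(g,q \right)} = 2 \cdot 6 \left(-5 + 6\right) = 2 \cdot 6 \cdot 1 = 12$)
$I{\left(-13,x{\left(0,-4 \right)} \right)} - 29 = 12 - 29 = -17$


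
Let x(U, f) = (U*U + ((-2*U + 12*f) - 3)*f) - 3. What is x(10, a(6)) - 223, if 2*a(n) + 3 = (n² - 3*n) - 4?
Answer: 221/2 ≈ 110.50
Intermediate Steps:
a(n) = -7/2 + n²/2 - 3*n/2 (a(n) = -3/2 + ((n² - 3*n) - 4)/2 = -3/2 + (-4 + n² - 3*n)/2 = -3/2 + (-2 + n²/2 - 3*n/2) = -7/2 + n²/2 - 3*n/2)
x(U, f) = -3 + U² + f*(-3 - 2*U + 12*f) (x(U, f) = (U² + (-3 - 2*U + 12*f)*f) - 3 = (U² + f*(-3 - 2*U + 12*f)) - 3 = -3 + U² + f*(-3 - 2*U + 12*f))
x(10, a(6)) - 223 = (-3 + 10² - 3*(-7/2 + (½)*6² - 3/2*6) + 12*(-7/2 + (½)*6² - 3/2*6)² - 2*10*(-7/2 + (½)*6² - 3/2*6)) - 223 = (-3 + 100 - 3*(-7/2 + (½)*36 - 9) + 12*(-7/2 + (½)*36 - 9)² - 2*10*(-7/2 + (½)*36 - 9)) - 223 = (-3 + 100 - 3*(-7/2 + 18 - 9) + 12*(-7/2 + 18 - 9)² - 2*10*(-7/2 + 18 - 9)) - 223 = (-3 + 100 - 3*11/2 + 12*(11/2)² - 2*10*11/2) - 223 = (-3 + 100 - 33/2 + 12*(121/4) - 110) - 223 = (-3 + 100 - 33/2 + 363 - 110) - 223 = 667/2 - 223 = 221/2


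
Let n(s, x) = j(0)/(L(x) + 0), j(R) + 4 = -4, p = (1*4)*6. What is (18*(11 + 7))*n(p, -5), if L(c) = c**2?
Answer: -2592/25 ≈ -103.68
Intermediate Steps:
p = 24 (p = 4*6 = 24)
j(R) = -8 (j(R) = -4 - 4 = -8)
n(s, x) = -8/x**2 (n(s, x) = -8/(x**2 + 0) = -8/x**2)
(18*(11 + 7))*n(p, -5) = (18*(11 + 7))*(-8/(-5)**2) = (18*18)*(-8*1/25) = 324*(-8/25) = -2592/25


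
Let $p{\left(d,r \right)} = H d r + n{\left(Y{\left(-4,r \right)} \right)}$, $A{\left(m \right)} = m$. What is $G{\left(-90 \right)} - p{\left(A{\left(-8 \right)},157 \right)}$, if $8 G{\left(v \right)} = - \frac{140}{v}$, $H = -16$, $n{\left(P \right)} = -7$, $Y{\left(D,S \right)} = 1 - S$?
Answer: $- \frac{723197}{36} \approx -20089.0$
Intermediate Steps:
$G{\left(v \right)} = - \frac{35}{2 v}$ ($G{\left(v \right)} = \frac{\left(-140\right) \frac{1}{v}}{8} = - \frac{35}{2 v}$)
$p{\left(d,r \right)} = -7 - 16 d r$ ($p{\left(d,r \right)} = - 16 d r - 7 = -7 - 16 d r$)
$G{\left(-90 \right)} - p{\left(A{\left(-8 \right)},157 \right)} = - \frac{35}{2 \left(-90\right)} - \left(-7 - \left(-128\right) 157\right) = \left(- \frac{35}{2}\right) \left(- \frac{1}{90}\right) - \left(-7 + 20096\right) = \frac{7}{36} - 20089 = - \frac{723197}{36}$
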